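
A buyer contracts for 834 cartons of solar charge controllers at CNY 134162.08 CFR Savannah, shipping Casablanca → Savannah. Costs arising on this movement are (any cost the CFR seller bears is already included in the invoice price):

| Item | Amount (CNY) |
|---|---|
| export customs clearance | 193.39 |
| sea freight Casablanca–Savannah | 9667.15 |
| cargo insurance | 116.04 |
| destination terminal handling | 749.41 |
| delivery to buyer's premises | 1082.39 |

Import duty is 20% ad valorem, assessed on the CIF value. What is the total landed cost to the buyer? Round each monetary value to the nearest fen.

CFR: the seller pays costs through ocean freight to the destination port, but not insurance.
Already in the invoice (seller's account under CFR): export clearance, freight — exclude.
CIF value = CFR price + insurance = 134162.08 + 116.04 = 134278.12
Import duty = 134278.12 × 20% = 26855.62
Buyer bears: insurance 116.04 + destination terminal 749.41 + delivery 1082.39 + duty 26855.62 = 28803.46
Landed cost = invoice 134162.08 + 28803.46 = 162965.54

Total landed cost: CNY 162965.54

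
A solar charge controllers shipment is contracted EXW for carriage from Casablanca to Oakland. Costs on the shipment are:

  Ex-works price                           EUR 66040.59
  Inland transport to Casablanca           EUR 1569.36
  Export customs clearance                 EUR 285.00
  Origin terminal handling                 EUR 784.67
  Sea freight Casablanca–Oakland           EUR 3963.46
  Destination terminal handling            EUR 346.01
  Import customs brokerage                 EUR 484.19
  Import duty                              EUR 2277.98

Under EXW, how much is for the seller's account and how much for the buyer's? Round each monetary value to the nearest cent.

EXW: the seller makes goods available at their premises; the buyer bears all onward costs.
Seller's account: goods 66040.59 = 66040.59
Buyer's account: inland to port 1569.36 + export clearance 285.00 + origin terminal 784.67 + freight 3963.46 + destination terminal 346.01 + brokerage 484.19 + duty 2277.98 = 9710.67

Seller: EUR 66040.59; buyer: EUR 9710.67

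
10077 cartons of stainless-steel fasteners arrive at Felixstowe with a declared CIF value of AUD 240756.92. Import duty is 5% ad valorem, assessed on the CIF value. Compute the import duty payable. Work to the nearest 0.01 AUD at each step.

Import duty = 240756.92 × 5% = 12037.85

Import duty: AUD 12037.85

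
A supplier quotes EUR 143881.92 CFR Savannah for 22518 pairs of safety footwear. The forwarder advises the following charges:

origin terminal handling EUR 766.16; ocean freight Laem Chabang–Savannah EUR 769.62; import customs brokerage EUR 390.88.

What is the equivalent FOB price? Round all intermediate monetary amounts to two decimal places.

Not relevant to the conversion: origin terminal — on the seller under both CFR and FOB; already in the CFR price and stays in the FOB price. brokerage — on the buyer under both terms; not part of either seller's price.
From CFR to FOB, the seller no longer bears: freight.
FOB price = 143881.92 − 769.62 = 143112.30

FOB price: EUR 143112.30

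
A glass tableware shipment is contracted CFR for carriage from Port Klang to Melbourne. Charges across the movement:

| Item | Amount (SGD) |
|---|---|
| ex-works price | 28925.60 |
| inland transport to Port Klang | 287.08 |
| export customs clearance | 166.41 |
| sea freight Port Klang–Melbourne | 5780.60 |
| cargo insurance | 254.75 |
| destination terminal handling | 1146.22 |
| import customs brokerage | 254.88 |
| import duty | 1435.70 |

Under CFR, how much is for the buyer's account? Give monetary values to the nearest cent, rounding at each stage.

CFR: the seller pays costs through ocean freight to the destination port, but not insurance.
Seller's account: goods 28925.60 + inland to port 287.08 + export clearance 166.41 + freight 5780.60 = 35159.69
Buyer's account: insurance 254.75 + destination terminal 1146.22 + brokerage 254.88 + duty 1435.70 = 3091.55

Buyer's account: SGD 3091.55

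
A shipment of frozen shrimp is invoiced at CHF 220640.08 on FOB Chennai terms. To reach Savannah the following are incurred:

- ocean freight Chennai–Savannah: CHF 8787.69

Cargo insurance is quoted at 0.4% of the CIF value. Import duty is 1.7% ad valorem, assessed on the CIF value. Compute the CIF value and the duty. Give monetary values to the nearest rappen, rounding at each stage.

Let C be the CIF value. C = FOB price + freight + 0.4% × C
C − 0.4% × C = 220640.08 + 8787.69
0.996 × C = 229427.77
C = 229427.77 / 0.996 = 230349.17
Insurance premium = 0.4% × 230349.17 = 921.40
Import duty = 230349.17 × 1.7% = 3915.94

CIF value: CHF 230349.17; import duty: CHF 3915.94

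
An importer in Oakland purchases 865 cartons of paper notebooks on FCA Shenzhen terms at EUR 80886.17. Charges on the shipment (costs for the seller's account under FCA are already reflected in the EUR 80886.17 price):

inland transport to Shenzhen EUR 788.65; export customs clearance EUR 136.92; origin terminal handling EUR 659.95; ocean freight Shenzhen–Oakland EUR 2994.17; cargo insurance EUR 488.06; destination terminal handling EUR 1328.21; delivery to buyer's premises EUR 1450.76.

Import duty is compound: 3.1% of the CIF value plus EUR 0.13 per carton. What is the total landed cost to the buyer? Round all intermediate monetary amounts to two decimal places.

Total landed cost: EUR 90555.65

FCA: the seller delivers export-cleared goods to the carrier; the buyer bears costs from that point.
Already in the invoice (seller's account under FCA): inland to port, export clearance — exclude.
CIF value = FCA price + origin terminal + freight + insurance = 80886.17 + 659.95 + 2994.17 + 488.06 = 85028.35
Ad valorem component: 85028.35 × 3.1% = 2635.88
Specific component: 865 × 0.13 = 112.45
Import duty = 2635.88 + 112.45 = 2748.33
Buyer bears: origin terminal 659.95 + freight 2994.17 + insurance 488.06 + destination terminal 1328.21 + delivery 1450.76 + duty 2748.33 = 9669.48
Landed cost = invoice 80886.17 + 9669.48 = 90555.65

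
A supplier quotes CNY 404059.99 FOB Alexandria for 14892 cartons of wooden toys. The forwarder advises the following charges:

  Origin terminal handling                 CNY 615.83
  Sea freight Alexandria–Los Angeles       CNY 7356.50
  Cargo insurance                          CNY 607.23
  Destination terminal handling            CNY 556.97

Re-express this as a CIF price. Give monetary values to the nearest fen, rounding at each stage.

CIF price: CNY 412023.72

Not relevant to the conversion: origin terminal — on the seller under both FOB and CIF; already in the FOB price and stays in the CIF price. destination terminal — on the buyer under both terms; not part of either seller's price.
From FOB to CIF, the seller additionally bears: freight, insurance.
CIF price = 404059.99 + 7356.50 + 607.23 = 412023.72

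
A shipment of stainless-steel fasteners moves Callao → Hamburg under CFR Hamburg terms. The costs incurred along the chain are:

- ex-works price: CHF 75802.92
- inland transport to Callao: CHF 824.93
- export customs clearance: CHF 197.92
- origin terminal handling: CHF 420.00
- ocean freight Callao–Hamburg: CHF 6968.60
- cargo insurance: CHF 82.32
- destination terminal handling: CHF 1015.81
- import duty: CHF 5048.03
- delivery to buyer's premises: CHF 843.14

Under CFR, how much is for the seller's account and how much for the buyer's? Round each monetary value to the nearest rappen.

CFR: the seller pays costs through ocean freight to the destination port, but not insurance.
Seller's account: goods 75802.92 + inland to port 824.93 + export clearance 197.92 + origin terminal 420.00 + freight 6968.60 = 84214.37
Buyer's account: insurance 82.32 + destination terminal 1015.81 + duty 5048.03 + delivery 843.14 = 6989.30

Seller: CHF 84214.37; buyer: CHF 6989.30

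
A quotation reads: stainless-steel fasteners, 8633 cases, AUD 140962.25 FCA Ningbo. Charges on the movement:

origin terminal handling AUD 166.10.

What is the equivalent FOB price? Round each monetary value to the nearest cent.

From FCA to FOB, the seller additionally bears: origin terminal.
FOB price = 140962.25 + 166.10 = 141128.35

FOB price: AUD 141128.35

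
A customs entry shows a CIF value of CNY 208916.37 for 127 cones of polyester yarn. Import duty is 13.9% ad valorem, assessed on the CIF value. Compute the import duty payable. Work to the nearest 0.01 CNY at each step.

Import duty = 208916.37 × 13.9% = 29039.38

Import duty: CNY 29039.38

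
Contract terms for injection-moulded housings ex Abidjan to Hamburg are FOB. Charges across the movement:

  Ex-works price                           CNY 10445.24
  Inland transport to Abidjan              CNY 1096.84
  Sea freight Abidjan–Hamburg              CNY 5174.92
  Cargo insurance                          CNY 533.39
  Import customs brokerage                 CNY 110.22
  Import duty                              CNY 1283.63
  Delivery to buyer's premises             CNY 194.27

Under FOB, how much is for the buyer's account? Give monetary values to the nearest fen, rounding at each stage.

FOB: the seller bears costs until goods are on board at the origin port; the buyer bears freight, insurance and all costs thereafter.
Seller's account: goods 10445.24 + inland to port 1096.84 = 11542.08
Buyer's account: freight 5174.92 + insurance 533.39 + brokerage 110.22 + duty 1283.63 + delivery 194.27 = 7296.43

Buyer's account: CNY 7296.43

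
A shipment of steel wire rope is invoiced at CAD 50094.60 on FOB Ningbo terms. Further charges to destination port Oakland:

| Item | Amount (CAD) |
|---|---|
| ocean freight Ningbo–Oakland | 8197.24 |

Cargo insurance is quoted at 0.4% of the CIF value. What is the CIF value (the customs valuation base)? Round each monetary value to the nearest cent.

Let C be the CIF value. C = FOB price + freight + 0.4% × C
C − 0.4% × C = 50094.60 + 8197.24
0.996 × C = 58291.84
C = 58291.84 / 0.996 = 58525.94
Insurance premium = 0.4% × 58525.94 = 234.10

CIF value: CAD 58525.94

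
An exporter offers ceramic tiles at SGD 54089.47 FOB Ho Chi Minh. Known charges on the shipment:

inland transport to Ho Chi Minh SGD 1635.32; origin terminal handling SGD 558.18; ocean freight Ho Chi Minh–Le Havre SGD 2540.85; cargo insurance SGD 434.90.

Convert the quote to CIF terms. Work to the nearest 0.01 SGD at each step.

CIF price: SGD 57065.22

Not relevant to the conversion: inland to port, origin terminal — on the seller under both FOB and CIF; already in the FOB price and stays in the CIF price.
From FOB to CIF, the seller additionally bears: freight, insurance.
CIF price = 54089.47 + 2540.85 + 434.90 = 57065.22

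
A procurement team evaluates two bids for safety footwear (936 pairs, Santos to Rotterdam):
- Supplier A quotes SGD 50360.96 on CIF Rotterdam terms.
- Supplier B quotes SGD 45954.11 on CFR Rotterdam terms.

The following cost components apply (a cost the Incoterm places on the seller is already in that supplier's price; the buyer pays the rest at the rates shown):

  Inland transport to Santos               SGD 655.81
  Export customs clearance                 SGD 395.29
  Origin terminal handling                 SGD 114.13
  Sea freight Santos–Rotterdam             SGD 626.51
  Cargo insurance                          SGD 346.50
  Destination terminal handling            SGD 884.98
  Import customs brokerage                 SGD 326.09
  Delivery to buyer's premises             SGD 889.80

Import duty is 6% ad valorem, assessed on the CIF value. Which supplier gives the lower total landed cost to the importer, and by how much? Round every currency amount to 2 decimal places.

Supplier A (CIF):
The CIF price already equals the CIF value: 50360.96
Import duty = 50360.96 × 6% = 3021.66
Buyer bears (A): 884.98 + 326.09 + 889.80 = 2100.87
Landed cost (A) = invoice 50360.96 + 2100.87 + duty 3021.66 = 55483.49
Supplier B (CFR):
CIF value = CFR price + insurance = 45954.11 + 346.50 = 46300.61
Import duty = 46300.61 × 6% = 2778.04
Buyer bears (B): 346.50 + 884.98 + 326.09 + 889.80 = 2447.37
Landed cost (B) = invoice 45954.11 + 2447.37 + duty 2778.04 = 51179.52
Difference = |55483.49 − 51179.52| = 4303.97

Supplier B is cheaper by SGD 4303.97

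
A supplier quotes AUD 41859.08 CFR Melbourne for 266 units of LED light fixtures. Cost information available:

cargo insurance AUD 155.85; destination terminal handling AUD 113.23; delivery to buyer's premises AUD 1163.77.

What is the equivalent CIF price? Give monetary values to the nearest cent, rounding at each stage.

CIF price: AUD 42014.93

Not relevant to the conversion: destination terminal, delivery — on the buyer under both terms; not part of either seller's price.
From CFR to CIF, the seller additionally bears: insurance.
CIF price = 41859.08 + 155.85 = 42014.93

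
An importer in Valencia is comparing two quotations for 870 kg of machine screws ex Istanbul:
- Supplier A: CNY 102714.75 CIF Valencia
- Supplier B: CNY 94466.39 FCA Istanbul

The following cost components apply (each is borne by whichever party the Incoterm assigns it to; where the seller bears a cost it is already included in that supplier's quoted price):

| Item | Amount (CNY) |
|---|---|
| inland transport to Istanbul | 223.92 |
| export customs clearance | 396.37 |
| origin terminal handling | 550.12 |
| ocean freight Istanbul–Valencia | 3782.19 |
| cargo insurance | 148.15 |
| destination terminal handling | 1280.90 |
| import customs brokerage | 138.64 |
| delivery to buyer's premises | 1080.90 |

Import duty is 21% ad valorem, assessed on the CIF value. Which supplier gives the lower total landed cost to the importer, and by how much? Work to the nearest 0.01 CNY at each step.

Supplier B is cheaper by CNY 4559.16

Supplier A (CIF):
The CIF price already equals the CIF value: 102714.75
Import duty = 102714.75 × 21% = 21570.10
Buyer bears (A): 1280.90 + 138.64 + 1080.90 = 2500.44
Landed cost (A) = invoice 102714.75 + 2500.44 + duty 21570.10 = 126785.29
Supplier B (FCA):
CIF value = FCA price + origin terminal + freight + insurance = 94466.39 + 550.12 + 3782.19 + 148.15 = 98946.85
Import duty = 98946.85 × 21% = 20778.84
Buyer bears (B): 550.12 + 3782.19 + 148.15 + 1280.90 + 138.64 + 1080.90 = 6980.90
Landed cost (B) = invoice 94466.39 + 6980.90 + duty 20778.84 = 122226.13
Difference = |126785.29 − 122226.13| = 4559.16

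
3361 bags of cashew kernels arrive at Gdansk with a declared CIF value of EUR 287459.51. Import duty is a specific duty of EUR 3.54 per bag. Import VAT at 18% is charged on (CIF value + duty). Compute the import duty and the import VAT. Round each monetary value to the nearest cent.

Import duty = 3361 × 3.54 = 11897.94
VAT base = CIF + duty = 287459.51 + 11897.94 = 299357.45
Import VAT = 299357.45 × 18% = 53884.34

Import duty: EUR 11897.94; import VAT: EUR 53884.34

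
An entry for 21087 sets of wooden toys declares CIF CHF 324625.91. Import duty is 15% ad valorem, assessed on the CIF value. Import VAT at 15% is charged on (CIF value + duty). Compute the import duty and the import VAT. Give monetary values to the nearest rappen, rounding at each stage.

Import duty = 324625.91 × 15% = 48693.89
VAT base = CIF + duty = 324625.91 + 48693.89 = 373319.80
Import VAT = 373319.80 × 15% = 55997.97

Import duty: CHF 48693.89; import VAT: CHF 55997.97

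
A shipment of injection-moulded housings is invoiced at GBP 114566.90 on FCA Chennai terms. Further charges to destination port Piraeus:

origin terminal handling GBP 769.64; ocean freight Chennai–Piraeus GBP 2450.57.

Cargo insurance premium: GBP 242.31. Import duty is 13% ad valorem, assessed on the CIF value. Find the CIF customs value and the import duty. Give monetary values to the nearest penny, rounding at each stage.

CIF = FCA price + pre-shipment costs + freight + insurance
CIF = 114566.90 + 769.64 + 2450.57 + 242.31 = 118029.42
Import duty = 118029.42 × 13% = 15343.82

CIF value: GBP 118029.42; import duty: GBP 15343.82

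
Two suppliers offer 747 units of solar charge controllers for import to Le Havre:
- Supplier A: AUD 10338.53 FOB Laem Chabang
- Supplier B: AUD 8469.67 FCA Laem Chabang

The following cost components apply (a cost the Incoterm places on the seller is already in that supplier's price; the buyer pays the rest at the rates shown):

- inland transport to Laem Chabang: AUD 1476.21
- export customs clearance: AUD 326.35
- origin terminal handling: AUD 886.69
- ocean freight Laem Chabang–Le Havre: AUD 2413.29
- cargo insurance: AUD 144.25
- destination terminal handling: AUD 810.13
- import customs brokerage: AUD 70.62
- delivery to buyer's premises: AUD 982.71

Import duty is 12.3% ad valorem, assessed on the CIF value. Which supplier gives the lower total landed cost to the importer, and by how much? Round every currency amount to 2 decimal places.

Supplier A (FOB):
CIF value = FOB price + freight + insurance = 10338.53 + 2413.29 + 144.25 = 12896.07
Import duty = 12896.07 × 12.3% = 1586.22
Buyer bears (A): 2413.29 + 144.25 + 810.13 + 70.62 + 982.71 = 4421.00
Landed cost (A) = invoice 10338.53 + 4421.00 + duty 1586.22 = 16345.75
Supplier B (FCA):
CIF value = FCA price + origin terminal + freight + insurance = 8469.67 + 886.69 + 2413.29 + 144.25 = 11913.90
Import duty = 11913.90 × 12.3% = 1465.41
Buyer bears (B): 886.69 + 2413.29 + 144.25 + 810.13 + 70.62 + 982.71 = 5307.69
Landed cost (B) = invoice 8469.67 + 5307.69 + duty 1465.41 = 15242.77
Difference = |16345.75 − 15242.77| = 1102.98

Supplier B is cheaper by AUD 1102.98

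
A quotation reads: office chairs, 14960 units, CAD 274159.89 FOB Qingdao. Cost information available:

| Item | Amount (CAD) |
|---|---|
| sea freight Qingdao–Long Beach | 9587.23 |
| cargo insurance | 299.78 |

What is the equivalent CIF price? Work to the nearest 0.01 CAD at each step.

From FOB to CIF, the seller additionally bears: freight, insurance.
CIF price = 274159.89 + 9587.23 + 299.78 = 284046.90

CIF price: CAD 284046.90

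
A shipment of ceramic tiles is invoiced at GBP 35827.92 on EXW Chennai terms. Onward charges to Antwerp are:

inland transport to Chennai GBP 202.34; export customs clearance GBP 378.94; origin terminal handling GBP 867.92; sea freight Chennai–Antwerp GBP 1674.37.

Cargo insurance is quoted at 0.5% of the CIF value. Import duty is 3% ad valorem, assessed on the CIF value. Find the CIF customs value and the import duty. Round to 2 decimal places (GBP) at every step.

CIF value: GBP 39147.23; import duty: GBP 1174.42

Let C be the CIF value. C = EXW price + pre-shipment costs + freight + 0.5% × C
C − 0.5% × C = 35827.92 + 202.34 + 378.94 + 867.92 + 1674.37
0.995 × C = 38951.49
C = 38951.49 / 0.995 = 39147.23
Insurance premium = 0.5% × 39147.23 = 195.74
Import duty = 39147.23 × 3% = 1174.42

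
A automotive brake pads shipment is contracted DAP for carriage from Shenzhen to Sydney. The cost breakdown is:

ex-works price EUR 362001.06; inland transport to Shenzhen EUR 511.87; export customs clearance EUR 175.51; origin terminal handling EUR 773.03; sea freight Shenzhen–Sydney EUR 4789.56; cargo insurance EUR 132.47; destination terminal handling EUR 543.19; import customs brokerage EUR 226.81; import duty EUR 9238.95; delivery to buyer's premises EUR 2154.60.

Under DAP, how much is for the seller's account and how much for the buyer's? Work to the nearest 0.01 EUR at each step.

Seller: EUR 371081.29; buyer: EUR 9465.76

DAP: the seller bears all costs to the named destination except import duty and clearance.
Seller's account: goods 362001.06 + inland to port 511.87 + export clearance 175.51 + origin terminal 773.03 + freight 4789.56 + insurance 132.47 + destination terminal 543.19 + delivery 2154.60 = 371081.29
Buyer's account: brokerage 226.81 + duty 9238.95 = 9465.76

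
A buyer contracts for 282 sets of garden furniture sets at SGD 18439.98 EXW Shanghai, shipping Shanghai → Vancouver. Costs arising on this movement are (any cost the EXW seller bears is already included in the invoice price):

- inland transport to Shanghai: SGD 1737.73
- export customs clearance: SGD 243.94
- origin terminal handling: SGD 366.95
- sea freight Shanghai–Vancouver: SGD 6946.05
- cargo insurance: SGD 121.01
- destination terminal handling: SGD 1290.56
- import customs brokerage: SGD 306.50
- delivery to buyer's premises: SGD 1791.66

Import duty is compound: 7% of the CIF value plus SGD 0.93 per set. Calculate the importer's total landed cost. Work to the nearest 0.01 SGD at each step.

Total landed cost: SGD 33456.54

EXW: the seller makes goods available at their premises; the buyer bears all onward costs.
CIF value = EXW price + inland to port + export clearance + origin terminal + freight + insurance = 18439.98 + 1737.73 + 243.94 + 366.95 + 6946.05 + 121.01 = 27855.66
Ad valorem component: 27855.66 × 7% = 1949.90
Specific component: 282 × 0.93 = 262.26
Import duty = 1949.90 + 262.26 = 2212.16
Buyer bears: inland to port 1737.73 + export clearance 243.94 + origin terminal 366.95 + freight 6946.05 + insurance 121.01 + destination terminal 1290.56 + brokerage 306.50 + delivery 1791.66 + duty 2212.16 = 15016.56
Landed cost = invoice 18439.98 + 15016.56 = 33456.54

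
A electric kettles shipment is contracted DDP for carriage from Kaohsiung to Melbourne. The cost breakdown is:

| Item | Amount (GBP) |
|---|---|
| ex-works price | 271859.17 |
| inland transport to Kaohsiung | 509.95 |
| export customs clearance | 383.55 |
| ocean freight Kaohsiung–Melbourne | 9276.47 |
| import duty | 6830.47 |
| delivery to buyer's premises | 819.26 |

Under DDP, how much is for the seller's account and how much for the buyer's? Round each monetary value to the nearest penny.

Seller: GBP 289678.87; buyer: GBP 0.00

DDP: the seller bears all costs including import duty.
Seller's account: goods 271859.17 + inland to port 509.95 + export clearance 383.55 + freight 9276.47 + duty 6830.47 + delivery 819.26 = 289678.87
Buyer's account: 0.00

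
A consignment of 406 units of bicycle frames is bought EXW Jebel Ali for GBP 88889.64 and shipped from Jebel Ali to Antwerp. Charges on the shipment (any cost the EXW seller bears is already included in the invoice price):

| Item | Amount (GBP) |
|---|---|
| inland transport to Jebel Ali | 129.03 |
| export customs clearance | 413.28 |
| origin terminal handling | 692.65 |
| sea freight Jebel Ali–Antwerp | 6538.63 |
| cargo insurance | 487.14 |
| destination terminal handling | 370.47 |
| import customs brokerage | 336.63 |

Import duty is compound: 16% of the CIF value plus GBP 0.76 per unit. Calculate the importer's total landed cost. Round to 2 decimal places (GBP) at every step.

Total landed cost: GBP 113710.09

EXW: the seller makes goods available at their premises; the buyer bears all onward costs.
CIF value = EXW price + inland to port + export clearance + origin terminal + freight + insurance = 88889.64 + 129.03 + 413.28 + 692.65 + 6538.63 + 487.14 = 97150.37
Ad valorem component: 97150.37 × 16% = 15544.06
Specific component: 406 × 0.76 = 308.56
Import duty = 15544.06 + 308.56 = 15852.62
Buyer bears: inland to port 129.03 + export clearance 413.28 + origin terminal 692.65 + freight 6538.63 + insurance 487.14 + destination terminal 370.47 + brokerage 336.63 + duty 15852.62 = 24820.45
Landed cost = invoice 88889.64 + 24820.45 = 113710.09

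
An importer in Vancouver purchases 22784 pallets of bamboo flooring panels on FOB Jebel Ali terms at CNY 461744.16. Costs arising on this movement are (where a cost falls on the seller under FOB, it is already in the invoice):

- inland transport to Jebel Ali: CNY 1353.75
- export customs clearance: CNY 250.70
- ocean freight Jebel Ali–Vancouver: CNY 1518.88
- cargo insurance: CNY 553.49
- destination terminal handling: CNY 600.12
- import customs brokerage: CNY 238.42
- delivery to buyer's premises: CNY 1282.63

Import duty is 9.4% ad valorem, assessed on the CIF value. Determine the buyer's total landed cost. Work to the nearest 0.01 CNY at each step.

Total landed cost: CNY 509536.45

FOB: the seller bears costs until goods are on board at the origin port; the buyer bears freight, insurance and all costs thereafter.
Already in the invoice (seller's account under FOB): inland to port, export clearance — exclude.
CIF value = FOB price + freight + insurance = 461744.16 + 1518.88 + 553.49 = 463816.53
Import duty = 463816.53 × 9.4% = 43598.75
Buyer bears: freight 1518.88 + insurance 553.49 + destination terminal 600.12 + brokerage 238.42 + delivery 1282.63 + duty 43598.75 = 47792.29
Landed cost = invoice 461744.16 + 47792.29 = 509536.45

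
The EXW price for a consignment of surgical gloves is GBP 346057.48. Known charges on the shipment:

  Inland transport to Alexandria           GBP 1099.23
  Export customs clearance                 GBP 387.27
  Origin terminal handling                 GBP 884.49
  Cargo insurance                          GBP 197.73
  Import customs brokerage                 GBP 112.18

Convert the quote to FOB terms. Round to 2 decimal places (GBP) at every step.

FOB price: GBP 348428.47

Not relevant to the conversion: brokerage, insurance — on the buyer under both terms; not part of either seller's price.
From EXW to FOB, the seller additionally bears: inland to port, export clearance, origin terminal.
FOB price = 346057.48 + 1099.23 + 387.27 + 884.49 = 348428.47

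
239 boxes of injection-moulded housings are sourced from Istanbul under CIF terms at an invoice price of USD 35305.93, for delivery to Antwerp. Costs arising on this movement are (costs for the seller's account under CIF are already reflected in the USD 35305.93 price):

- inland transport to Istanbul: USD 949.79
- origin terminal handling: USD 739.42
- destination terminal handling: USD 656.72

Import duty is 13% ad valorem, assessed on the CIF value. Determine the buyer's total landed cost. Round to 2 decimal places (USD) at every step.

CIF: the seller pays costs through ocean freight and marine insurance to the destination port.
Already in the invoice (seller's account under CIF): inland to port, origin terminal — exclude.
The CIF price already equals the CIF value: 35305.93
Import duty = 35305.93 × 13% = 4589.77
Buyer bears: destination terminal 656.72 + duty 4589.77 = 5246.49
Landed cost = invoice 35305.93 + 5246.49 = 40552.42

Total landed cost: USD 40552.42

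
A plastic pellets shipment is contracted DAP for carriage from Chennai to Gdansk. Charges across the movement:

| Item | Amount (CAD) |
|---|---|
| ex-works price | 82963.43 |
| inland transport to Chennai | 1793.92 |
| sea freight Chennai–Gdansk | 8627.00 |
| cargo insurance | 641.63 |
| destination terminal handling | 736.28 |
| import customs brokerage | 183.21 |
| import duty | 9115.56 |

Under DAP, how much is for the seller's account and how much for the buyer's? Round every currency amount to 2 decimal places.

Seller: CAD 94762.26; buyer: CAD 9298.77

DAP: the seller bears all costs to the named destination except import duty and clearance.
Seller's account: goods 82963.43 + inland to port 1793.92 + freight 8627.00 + insurance 641.63 + destination terminal 736.28 = 94762.26
Buyer's account: brokerage 183.21 + duty 9115.56 = 9298.77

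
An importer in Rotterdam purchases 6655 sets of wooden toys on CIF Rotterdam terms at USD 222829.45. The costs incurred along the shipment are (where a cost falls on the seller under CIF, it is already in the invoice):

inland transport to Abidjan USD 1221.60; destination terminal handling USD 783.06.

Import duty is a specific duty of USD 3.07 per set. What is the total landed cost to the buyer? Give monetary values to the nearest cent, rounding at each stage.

Total landed cost: USD 244043.36

CIF: the seller pays costs through ocean freight and marine insurance to the destination port.
Already in the invoice (seller's account under CIF): inland to port — exclude.
The CIF price already equals the CIF value: 222829.45
Import duty = 6655 × 3.07 = 20430.85
Buyer bears: destination terminal 783.06 + duty 20430.85 = 21213.91
Landed cost = invoice 222829.45 + 21213.91 = 244043.36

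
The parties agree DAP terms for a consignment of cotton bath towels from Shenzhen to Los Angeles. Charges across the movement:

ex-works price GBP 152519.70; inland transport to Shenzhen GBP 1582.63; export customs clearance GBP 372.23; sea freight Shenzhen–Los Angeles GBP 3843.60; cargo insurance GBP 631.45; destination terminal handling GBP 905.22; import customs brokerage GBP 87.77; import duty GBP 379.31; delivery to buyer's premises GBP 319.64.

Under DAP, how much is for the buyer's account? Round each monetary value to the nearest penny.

Buyer's account: GBP 467.08

DAP: the seller bears all costs to the named destination except import duty and clearance.
Seller's account: goods 152519.70 + inland to port 1582.63 + export clearance 372.23 + freight 3843.60 + insurance 631.45 + destination terminal 905.22 + delivery 319.64 = 160174.47
Buyer's account: brokerage 87.77 + duty 379.31 = 467.08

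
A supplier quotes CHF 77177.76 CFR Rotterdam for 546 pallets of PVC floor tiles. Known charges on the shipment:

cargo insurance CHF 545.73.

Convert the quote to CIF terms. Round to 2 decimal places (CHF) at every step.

CIF price: CHF 77723.49

From CFR to CIF, the seller additionally bears: insurance.
CIF price = 77177.76 + 545.73 = 77723.49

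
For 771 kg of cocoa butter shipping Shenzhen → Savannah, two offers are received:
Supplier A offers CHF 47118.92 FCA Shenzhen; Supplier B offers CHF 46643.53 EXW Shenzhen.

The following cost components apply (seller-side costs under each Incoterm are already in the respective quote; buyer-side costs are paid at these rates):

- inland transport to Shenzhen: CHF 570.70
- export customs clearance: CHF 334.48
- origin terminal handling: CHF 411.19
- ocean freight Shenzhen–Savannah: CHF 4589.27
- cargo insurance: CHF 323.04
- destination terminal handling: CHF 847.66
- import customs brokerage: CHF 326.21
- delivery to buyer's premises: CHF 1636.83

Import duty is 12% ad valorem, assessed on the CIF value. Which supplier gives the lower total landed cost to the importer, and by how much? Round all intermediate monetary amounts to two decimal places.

Supplier A (FCA):
CIF value = FCA price + origin terminal + freight + insurance = 47118.92 + 411.19 + 4589.27 + 323.04 = 52442.42
Import duty = 52442.42 × 12% = 6293.09
Buyer bears (A): 411.19 + 4589.27 + 323.04 + 847.66 + 326.21 + 1636.83 = 8134.20
Landed cost (A) = invoice 47118.92 + 8134.20 + duty 6293.09 = 61546.21
Supplier B (EXW):
CIF value = EXW price + inland to port + export clearance + origin terminal + freight + insurance = 46643.53 + 570.70 + 334.48 + 411.19 + 4589.27 + 323.04 = 52872.21
Import duty = 52872.21 × 12% = 6344.67
Buyer bears (B): 570.70 + 334.48 + 411.19 + 4589.27 + 323.04 + 847.66 + 326.21 + 1636.83 = 9039.38
Landed cost (B) = invoice 46643.53 + 9039.38 + duty 6344.67 = 62027.58
Difference = |61546.21 − 62027.58| = 481.37

Supplier A is cheaper by CHF 481.37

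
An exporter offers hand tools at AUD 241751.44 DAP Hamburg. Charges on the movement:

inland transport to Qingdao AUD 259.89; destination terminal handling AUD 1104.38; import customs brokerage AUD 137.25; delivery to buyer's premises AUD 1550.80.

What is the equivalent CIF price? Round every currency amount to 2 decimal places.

Not relevant to the conversion: inland to port — on the seller under both DAP and CIF; already in the DAP price and stays in the CIF price. brokerage — on the buyer under both terms; not part of either seller's price.
From DAP to CIF, the seller no longer bears: destination terminal, delivery.
CIF price = 241751.44 − 1104.38 − 1550.80 = 239096.26

CIF price: AUD 239096.26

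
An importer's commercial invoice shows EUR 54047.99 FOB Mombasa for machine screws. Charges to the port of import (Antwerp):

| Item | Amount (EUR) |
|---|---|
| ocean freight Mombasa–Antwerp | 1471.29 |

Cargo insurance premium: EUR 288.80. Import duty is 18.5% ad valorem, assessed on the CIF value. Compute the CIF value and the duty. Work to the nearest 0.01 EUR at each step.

CIF = FOB price + freight + insurance
CIF = 54047.99 + 1471.29 + 288.80 = 55808.08
Import duty = 55808.08 × 18.5% = 10324.49

CIF value: EUR 55808.08; import duty: EUR 10324.49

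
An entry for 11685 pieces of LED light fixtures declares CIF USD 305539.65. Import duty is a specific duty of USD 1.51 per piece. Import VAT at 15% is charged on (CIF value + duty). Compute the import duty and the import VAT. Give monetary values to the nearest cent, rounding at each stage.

Import duty = 11685 × 1.51 = 17644.35
VAT base = CIF + duty = 305539.65 + 17644.35 = 323184.00
Import VAT = 323184.00 × 15% = 48477.60

Import duty: USD 17644.35; import VAT: USD 48477.60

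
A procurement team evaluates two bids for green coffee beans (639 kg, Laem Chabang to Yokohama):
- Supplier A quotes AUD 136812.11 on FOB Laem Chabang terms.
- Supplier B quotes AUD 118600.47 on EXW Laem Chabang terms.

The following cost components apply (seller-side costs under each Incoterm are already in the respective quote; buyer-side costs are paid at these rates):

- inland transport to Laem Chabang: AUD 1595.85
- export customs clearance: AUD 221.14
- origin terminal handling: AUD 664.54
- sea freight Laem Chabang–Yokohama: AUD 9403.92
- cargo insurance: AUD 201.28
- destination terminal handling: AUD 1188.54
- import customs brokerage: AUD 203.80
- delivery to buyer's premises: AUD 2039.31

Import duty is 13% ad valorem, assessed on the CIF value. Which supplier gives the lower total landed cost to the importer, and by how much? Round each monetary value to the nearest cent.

Supplier A (FOB):
CIF value = FOB price + freight + insurance = 136812.11 + 9403.92 + 201.28 = 146417.31
Import duty = 146417.31 × 13% = 19034.25
Buyer bears (A): 9403.92 + 201.28 + 1188.54 + 203.80 + 2039.31 = 13036.85
Landed cost (A) = invoice 136812.11 + 13036.85 + duty 19034.25 = 168883.21
Supplier B (EXW):
CIF value = EXW price + inland to port + export clearance + origin terminal + freight + insurance = 118600.47 + 1595.85 + 221.14 + 664.54 + 9403.92 + 201.28 = 130687.20
Import duty = 130687.20 × 13% = 16989.34
Buyer bears (B): 1595.85 + 221.14 + 664.54 + 9403.92 + 201.28 + 1188.54 + 203.80 + 2039.31 = 15518.38
Landed cost (B) = invoice 118600.47 + 15518.38 + duty 16989.34 = 151108.19
Difference = |168883.21 − 151108.19| = 17775.02

Supplier B is cheaper by AUD 17775.02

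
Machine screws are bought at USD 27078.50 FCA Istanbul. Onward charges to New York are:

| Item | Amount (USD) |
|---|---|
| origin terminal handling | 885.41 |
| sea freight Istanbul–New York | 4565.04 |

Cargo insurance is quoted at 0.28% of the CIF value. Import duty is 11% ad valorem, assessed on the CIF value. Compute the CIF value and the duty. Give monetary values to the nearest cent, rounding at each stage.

CIF value: USD 32620.29; import duty: USD 3588.23

Let C be the CIF value. C = FCA price + pre-shipment costs + freight + 0.28% × C
C − 0.28% × C = 27078.50 + 885.41 + 4565.04
0.9972 × C = 32528.95
C = 32528.95 / 0.9972 = 32620.29
Insurance premium = 0.28% × 32620.29 = 91.34
Import duty = 32620.29 × 11% = 3588.23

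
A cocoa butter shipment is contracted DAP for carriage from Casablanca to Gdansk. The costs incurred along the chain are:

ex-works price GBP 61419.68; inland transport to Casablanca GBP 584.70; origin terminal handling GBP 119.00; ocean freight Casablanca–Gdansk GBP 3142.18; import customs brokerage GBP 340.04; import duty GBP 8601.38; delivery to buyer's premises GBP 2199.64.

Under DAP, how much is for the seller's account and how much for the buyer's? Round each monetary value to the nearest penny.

DAP: the seller bears all costs to the named destination except import duty and clearance.
Seller's account: goods 61419.68 + inland to port 584.70 + origin terminal 119.00 + freight 3142.18 + delivery 2199.64 = 67465.20
Buyer's account: brokerage 340.04 + duty 8601.38 = 8941.42

Seller: GBP 67465.20; buyer: GBP 8941.42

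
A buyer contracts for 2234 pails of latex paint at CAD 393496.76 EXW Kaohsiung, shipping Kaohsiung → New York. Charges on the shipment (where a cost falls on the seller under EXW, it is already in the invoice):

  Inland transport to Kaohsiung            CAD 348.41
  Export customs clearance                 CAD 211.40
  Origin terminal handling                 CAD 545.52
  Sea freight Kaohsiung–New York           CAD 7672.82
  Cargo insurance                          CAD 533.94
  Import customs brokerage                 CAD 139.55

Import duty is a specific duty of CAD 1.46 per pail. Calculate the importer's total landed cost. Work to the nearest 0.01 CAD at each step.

Total landed cost: CAD 406210.04

EXW: the seller makes goods available at their premises; the buyer bears all onward costs.
CIF value = EXW price + inland to port + export clearance + origin terminal + freight + insurance = 393496.76 + 348.41 + 211.40 + 545.52 + 7672.82 + 533.94 = 402808.85
Import duty = 2234 × 1.46 = 3261.64
Buyer bears: inland to port 348.41 + export clearance 211.40 + origin terminal 545.52 + freight 7672.82 + insurance 533.94 + brokerage 139.55 + duty 3261.64 = 12713.28
Landed cost = invoice 393496.76 + 12713.28 = 406210.04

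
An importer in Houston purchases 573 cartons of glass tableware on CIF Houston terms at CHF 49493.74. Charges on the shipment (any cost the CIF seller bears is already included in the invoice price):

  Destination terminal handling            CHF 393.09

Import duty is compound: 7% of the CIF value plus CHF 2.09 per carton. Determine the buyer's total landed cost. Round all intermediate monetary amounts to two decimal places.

Total landed cost: CHF 54548.96

CIF: the seller pays costs through ocean freight and marine insurance to the destination port.
The CIF price already equals the CIF value: 49493.74
Ad valorem component: 49493.74 × 7% = 3464.56
Specific component: 573 × 2.09 = 1197.57
Import duty = 3464.56 + 1197.57 = 4662.13
Buyer bears: destination terminal 393.09 + duty 4662.13 = 5055.22
Landed cost = invoice 49493.74 + 5055.22 = 54548.96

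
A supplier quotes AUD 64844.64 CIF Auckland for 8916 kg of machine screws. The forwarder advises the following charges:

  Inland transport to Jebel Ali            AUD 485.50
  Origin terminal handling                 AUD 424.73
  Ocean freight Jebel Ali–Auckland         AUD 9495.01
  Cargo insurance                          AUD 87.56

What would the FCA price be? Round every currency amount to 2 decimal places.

Not relevant to the conversion: inland to port — on the seller under both CIF and FCA; already in the CIF price and stays in the FCA price.
From CIF to FCA, the seller no longer bears: origin terminal, freight, insurance.
FCA price = 64844.64 − 424.73 − 9495.01 − 87.56 = 54837.34

FCA price: AUD 54837.34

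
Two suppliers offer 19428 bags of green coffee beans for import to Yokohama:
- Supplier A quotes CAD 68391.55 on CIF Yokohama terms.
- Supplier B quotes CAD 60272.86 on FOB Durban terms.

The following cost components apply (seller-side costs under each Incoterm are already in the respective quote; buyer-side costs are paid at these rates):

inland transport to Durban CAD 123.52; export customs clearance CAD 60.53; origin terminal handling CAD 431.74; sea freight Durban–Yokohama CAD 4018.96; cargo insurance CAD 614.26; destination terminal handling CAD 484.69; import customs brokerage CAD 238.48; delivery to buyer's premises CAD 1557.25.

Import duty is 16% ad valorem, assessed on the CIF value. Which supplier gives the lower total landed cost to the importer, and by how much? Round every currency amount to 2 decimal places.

Supplier A (CIF):
The CIF price already equals the CIF value: 68391.55
Import duty = 68391.55 × 16% = 10942.65
Buyer bears (A): 484.69 + 238.48 + 1557.25 = 2280.42
Landed cost (A) = invoice 68391.55 + 2280.42 + duty 10942.65 = 81614.62
Supplier B (FOB):
CIF value = FOB price + freight + insurance = 60272.86 + 4018.96 + 614.26 = 64906.08
Import duty = 64906.08 × 16% = 10384.97
Buyer bears (B): 4018.96 + 614.26 + 484.69 + 238.48 + 1557.25 = 6913.64
Landed cost (B) = invoice 60272.86 + 6913.64 + duty 10384.97 = 77571.47
Difference = |81614.62 − 77571.47| = 4043.15

Supplier B is cheaper by CAD 4043.15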